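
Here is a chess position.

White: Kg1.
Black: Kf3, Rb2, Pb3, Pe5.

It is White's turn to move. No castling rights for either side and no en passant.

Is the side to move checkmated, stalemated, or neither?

White to move; white king on g1.
In check: no.
Legal moves for White: Kh1, Kf1.
White has 2 legal moves and is not in check → neither.

neither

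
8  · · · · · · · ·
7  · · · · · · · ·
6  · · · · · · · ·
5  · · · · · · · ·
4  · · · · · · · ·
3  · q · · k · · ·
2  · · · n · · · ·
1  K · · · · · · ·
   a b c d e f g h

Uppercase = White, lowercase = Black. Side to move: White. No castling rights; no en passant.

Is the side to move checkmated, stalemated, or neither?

White to move; white king on a1.
In check: no.
King squares — b1: attacked by Nd2; a2: attacked by Qb3; b2: attacked by Qb3.
Legal moves for White: none.
Not in check and no legal moves → stalemate.

stalemate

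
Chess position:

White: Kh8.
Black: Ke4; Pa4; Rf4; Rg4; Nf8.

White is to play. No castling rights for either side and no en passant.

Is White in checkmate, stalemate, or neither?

White to move; white king on h8.
In check: no.
King squares — g7: attacked by Rg4; h7: attacked by Nf8; g8: attacked by Rg4.
Legal moves for White: none.
Not in check and no legal moves → stalemate.

stalemate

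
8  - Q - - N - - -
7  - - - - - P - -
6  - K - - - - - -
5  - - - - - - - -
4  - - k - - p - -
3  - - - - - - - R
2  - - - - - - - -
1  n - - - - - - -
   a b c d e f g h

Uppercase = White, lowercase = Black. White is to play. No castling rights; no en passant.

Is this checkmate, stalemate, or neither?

neither

White to move; white king on b6.
In check: no.
Legal moves for White include: Ng7, Nc7, Nf6, Nd6+, Qd8, Qc8+, Qa8, Qc7+, Qb7, Qa7, Qd6, Qe5, Qxf4+, Kc7, Kb7, Ka7, Kc6, Ka6, ... (list truncated; more exist).
White has legal moves and is not in check → neither.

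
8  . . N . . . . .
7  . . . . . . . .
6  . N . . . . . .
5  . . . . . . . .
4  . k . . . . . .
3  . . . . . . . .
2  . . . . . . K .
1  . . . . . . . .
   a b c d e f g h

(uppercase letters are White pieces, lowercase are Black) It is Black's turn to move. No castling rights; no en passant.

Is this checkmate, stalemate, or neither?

Black to move; black king on b4.
In check: no.
Legal moves for Black: Kc5, Kb5, Ka5, Kc3, Kb3, Ka3.
Black has 6 legal moves and is not in check → neither.

neither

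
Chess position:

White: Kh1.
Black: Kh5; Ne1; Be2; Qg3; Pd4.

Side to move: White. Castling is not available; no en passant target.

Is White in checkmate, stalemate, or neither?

stalemate

White to move; white king on h1.
In check: no.
King squares — g1: attacked by Qg3; g2: attacked by Ne1; h2: attacked by Qg3.
Legal moves for White: none.
Not in check and no legal moves → stalemate.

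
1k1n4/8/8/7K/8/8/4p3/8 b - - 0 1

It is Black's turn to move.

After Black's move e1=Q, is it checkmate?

After e1=Q: white king on h5; in check: no.
White is not in check, so this cannot be checkmate.

no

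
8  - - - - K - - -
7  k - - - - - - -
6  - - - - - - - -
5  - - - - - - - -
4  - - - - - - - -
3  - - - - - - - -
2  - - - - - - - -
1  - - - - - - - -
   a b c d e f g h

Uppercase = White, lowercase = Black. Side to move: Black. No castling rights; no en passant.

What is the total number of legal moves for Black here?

5

Black to move; king on a7.
In check: no.
Legal moves: Kb8, Ka8, Kb7, Kb6, Ka6.
Count: 5.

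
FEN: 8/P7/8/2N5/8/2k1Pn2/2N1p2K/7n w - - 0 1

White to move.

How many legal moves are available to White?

3

White to move; king on h2.
In check: yes, from the black knight on f3.
Legal moves: Kh3, Kg2, Kxh1.
Count: 3.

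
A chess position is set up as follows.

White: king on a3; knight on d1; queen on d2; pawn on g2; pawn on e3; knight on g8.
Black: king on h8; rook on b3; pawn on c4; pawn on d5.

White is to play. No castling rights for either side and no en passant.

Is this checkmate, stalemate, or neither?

White to move; white king on a3.
In check: yes, from the black rook on b3.
King squares — a2: available; b2: attacked by Rb3; b3: attacked by Pc4; a4: available; b4: attacked by Rb3.
Legal moves for White: Ka4, Ka2.
White is in check but has 2 legal moves → neither.

neither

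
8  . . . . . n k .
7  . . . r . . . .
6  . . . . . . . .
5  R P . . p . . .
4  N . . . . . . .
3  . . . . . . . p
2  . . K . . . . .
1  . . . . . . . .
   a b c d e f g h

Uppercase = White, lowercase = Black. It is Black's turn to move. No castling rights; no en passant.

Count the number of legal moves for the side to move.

Black to move; king on g8.
In check: no.
Legal moves: Kh8, Kh7, Kg7, Kf7, Nh7, Ng6, Ne6, Rd8, Rh7, Rg7, Rf7, Re7, Rc7+, Rb7, Ra7, Rd6, Rd5, Rd4, Rd3, Rd2+, Rd1, e4, h2.
Count: 23.

23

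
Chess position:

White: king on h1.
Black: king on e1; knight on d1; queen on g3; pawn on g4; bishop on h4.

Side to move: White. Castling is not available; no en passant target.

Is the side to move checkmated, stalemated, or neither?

stalemate

White to move; white king on h1.
In check: no.
King squares — g1: attacked by Qg3; g2: attacked by Qg3; h2: attacked by Qg3.
Legal moves for White: none.
Not in check and no legal moves → stalemate.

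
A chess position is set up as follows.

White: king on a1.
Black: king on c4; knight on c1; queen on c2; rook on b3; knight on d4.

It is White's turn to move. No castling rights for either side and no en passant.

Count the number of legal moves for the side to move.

0

White to move; king on a1.
In check: no.
Legal moves: none.
Count: 0.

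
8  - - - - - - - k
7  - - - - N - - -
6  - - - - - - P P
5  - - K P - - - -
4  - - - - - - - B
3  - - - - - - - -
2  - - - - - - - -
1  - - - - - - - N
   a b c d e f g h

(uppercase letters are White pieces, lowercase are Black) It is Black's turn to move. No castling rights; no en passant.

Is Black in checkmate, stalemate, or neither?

stalemate

Black to move; black king on h8.
In check: no.
King squares — g7: attacked by Ph6; h7: attacked by Pg6; g8: attacked by Ne7.
Legal moves for Black: none.
Not in check and no legal moves → stalemate.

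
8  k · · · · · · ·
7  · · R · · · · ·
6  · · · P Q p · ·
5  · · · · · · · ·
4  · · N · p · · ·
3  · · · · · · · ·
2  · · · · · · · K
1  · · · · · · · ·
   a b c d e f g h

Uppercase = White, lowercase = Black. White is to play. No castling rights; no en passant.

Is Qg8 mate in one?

After Qg8: black king on a8; in check: yes, from the white queen on g8.
King squares — a7: attacked by Rc7; b7: attacked by Rc7; b8: attacked by Qg8.
Black has no legal moves → checkmate.

yes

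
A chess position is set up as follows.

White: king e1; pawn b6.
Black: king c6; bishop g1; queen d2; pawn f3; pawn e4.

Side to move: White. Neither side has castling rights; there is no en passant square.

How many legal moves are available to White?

2

White to move; king on e1.
In check: yes, from the black queen on d2.
Legal moves: Kxd2, Kf1.
Count: 2.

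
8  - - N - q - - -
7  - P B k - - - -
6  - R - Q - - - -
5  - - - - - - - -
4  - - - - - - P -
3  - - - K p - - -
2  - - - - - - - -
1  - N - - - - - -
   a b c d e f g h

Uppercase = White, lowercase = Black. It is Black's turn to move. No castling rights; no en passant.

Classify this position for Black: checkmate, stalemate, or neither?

checkmate

Black to move; black king on d7.
In check: yes, from the white queen on d6.
King squares — c6: attacked by Rb6; d6: attacked by Rb6; e6: attacked by Qd6; c7: attacked by Qd6; e7: attacked by Qd6; c8: attacked by Pb7; d8: attacked by Qd6; e8: own queen.
Legal moves for Black: none.
In check with no legal moves → checkmate.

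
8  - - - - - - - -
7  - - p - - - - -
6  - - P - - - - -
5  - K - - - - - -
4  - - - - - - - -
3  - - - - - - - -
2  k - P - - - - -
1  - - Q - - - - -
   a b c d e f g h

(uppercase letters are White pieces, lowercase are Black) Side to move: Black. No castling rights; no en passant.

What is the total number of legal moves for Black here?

Black to move; king on a2.
In check: no.
Legal moves: none.
Count: 0.

0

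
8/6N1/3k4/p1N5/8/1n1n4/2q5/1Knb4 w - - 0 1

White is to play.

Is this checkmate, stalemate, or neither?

White to move; white king on b1.
In check: yes, from the black queen on c2.
King squares — a1: attacked by Nb3; c1: attacked by Qc2; a2: attacked by Nc1; b2: attacked by Qc2; c2: attacked by Bd1.
Legal moves for White: none.
In check with no legal moves → checkmate.

checkmate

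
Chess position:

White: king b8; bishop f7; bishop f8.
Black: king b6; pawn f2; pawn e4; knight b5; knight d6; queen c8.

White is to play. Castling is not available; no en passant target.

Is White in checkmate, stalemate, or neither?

checkmate

White to move; white king on b8.
In check: yes, from the black queen on c8.
King squares — a7: attacked by Nb5; b7: attacked by Kb6; c7: attacked by Nb5; a8: attacked by Qc8; c8: attacked by Nd6.
Legal moves for White: none.
In check with no legal moves → checkmate.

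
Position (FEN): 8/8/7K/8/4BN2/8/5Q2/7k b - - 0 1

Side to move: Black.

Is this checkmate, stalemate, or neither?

checkmate

Black to move; black king on h1.
In check: yes, from the white bishop on e4.
King squares — g1: attacked by Qf2; g2: attacked by Qf2; h2: attacked by Qf2.
Legal moves for Black: none.
In check with no legal moves → checkmate.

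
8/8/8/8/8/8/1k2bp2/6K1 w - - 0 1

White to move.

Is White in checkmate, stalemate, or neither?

White to move; white king on g1.
In check: yes, from the black pawn on f2.
King squares — f1: attacked by Be2; h1: available; f2: available; g2: available; h2: available.
Legal moves for White: Kh2, Kg2, Kxf2, Kh1.
White is in check but has 4 legal moves → neither.

neither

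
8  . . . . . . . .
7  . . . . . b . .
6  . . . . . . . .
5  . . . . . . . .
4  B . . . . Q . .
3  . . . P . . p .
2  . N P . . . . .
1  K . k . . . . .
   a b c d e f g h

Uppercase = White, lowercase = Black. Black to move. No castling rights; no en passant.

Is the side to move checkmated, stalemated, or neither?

checkmate

Black to move; black king on c1.
In check: yes, from the white queen on f4.
King squares — b1: attacked by Ka1; d1: attacked by Nb2; b2: attacked by Ka1; c2: attacked by Ba4; d2: attacked by Qf4.
Legal moves for Black: none.
In check with no legal moves → checkmate.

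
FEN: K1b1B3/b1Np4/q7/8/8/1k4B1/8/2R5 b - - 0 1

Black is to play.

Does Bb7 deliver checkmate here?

After Bb7: white king on a8; in check: yes, from the black bishop on b7.
King squares — a7: attacked by Qa6; b7: attacked by Qa6; b8: attacked by Ba7.
White has no legal moves → checkmate.

yes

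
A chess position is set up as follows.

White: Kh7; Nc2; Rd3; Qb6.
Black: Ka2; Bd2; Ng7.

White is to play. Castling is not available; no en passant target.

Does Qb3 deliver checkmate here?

yes

After Qb3: black king on a2; in check: yes, from the white queen on b3.
King squares — a1: attacked by Nc2; b1: attacked by Qb3; b2: attacked by Qb3; a3: attacked by Nc2; b3: attacked by Rd3.
Black has no legal moves → checkmate.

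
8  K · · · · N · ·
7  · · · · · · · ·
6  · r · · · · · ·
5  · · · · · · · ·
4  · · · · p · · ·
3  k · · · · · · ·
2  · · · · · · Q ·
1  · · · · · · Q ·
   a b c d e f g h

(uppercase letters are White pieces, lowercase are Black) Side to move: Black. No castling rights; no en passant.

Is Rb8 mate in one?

no

After Rb8: white king on a8; in check: yes, from the black rook on b8.
White has 2 legal replies: Kxb8, Ka7.
In check but a legal move exists → not checkmate.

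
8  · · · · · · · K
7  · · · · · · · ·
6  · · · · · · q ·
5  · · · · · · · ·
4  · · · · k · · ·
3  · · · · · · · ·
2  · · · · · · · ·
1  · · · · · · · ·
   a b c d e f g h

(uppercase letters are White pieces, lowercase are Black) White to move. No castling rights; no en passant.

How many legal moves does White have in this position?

White to move; king on h8.
In check: no.
Legal moves: none.
Count: 0.

0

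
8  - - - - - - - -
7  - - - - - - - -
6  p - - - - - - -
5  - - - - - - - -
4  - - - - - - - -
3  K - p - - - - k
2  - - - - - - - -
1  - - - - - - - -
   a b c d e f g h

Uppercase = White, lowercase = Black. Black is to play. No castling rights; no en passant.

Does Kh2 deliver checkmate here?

no

After Kh2: white king on a3; in check: no.
White is not in check, so this cannot be checkmate.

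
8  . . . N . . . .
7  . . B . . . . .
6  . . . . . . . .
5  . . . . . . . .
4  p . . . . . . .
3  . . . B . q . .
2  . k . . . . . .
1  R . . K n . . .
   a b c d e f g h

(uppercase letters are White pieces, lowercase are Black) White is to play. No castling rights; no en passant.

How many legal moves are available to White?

3

White to move; king on d1.
In check: yes, from the black queen on f3.
Legal moves: Kd2, Kxe1, Be2.
Count: 3.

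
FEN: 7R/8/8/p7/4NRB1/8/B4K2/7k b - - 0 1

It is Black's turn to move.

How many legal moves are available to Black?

Black to move; king on h1.
In check: yes, from the white rook on h8.
Legal moves: none.
Count: 0.

0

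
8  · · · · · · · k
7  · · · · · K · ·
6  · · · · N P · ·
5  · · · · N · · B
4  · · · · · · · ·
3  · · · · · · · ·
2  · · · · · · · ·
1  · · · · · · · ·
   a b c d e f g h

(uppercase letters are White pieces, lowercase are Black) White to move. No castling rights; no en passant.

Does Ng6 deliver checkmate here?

After Ng6: black king on h8; in check: yes, from the white knight on g6.
Black has 1 legal reply: Kh7.
In check but a legal move exists → not checkmate.

no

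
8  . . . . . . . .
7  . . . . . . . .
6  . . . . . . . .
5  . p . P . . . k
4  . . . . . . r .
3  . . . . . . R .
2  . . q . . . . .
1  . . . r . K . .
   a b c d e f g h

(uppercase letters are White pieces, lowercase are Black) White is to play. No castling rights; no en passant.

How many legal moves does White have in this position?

0

White to move; king on f1.
In check: yes, from the black rook on d1.
Legal moves: none.
Count: 0.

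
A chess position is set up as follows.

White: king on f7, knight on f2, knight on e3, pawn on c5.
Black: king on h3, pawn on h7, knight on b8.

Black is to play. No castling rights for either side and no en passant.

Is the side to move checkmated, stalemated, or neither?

Black to move; black king on h3.
In check: yes, from the white knight on f2.
King squares — g2: attacked by Ne3; h2: available; g3: available; g4: attacked by Nf2; h4: available.
Legal moves for Black: Kh4, Kg3, Kh2.
Black is in check but has 3 legal moves → neither.

neither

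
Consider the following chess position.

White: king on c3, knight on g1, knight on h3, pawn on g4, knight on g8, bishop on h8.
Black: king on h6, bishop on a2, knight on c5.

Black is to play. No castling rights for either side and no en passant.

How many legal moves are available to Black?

Black to move; king on h6.
In check: yes, from the white knight on g8.
Legal moves: Kh7, Kg6, Bxg8.
Count: 3.

3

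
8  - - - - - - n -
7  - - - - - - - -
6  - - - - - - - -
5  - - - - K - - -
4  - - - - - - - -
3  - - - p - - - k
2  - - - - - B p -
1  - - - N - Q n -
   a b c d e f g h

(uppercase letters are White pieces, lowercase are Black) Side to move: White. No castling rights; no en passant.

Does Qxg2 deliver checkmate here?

After Qxg2: black king on h3; in check: yes, from the white queen on g2.
Black has 1 legal reply: Kxg2.
In check but a legal move exists → not checkmate.

no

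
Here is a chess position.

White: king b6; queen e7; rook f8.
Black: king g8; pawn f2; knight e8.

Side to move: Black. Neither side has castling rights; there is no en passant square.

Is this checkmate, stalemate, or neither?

Black to move; black king on g8.
In check: yes, from the white rook on f8.
King squares — f7: attacked by Qe7; g7: attacked by Qe7; h7: attacked by Qe7; f8: attacked by Qe7; h8: attacked by Rf8.
Legal moves for Black: none.
In check with no legal moves → checkmate.

checkmate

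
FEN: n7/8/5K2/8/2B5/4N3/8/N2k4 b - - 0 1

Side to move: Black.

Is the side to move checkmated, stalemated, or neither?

neither

Black to move; black king on d1.
In check: yes, from the white knight on e3.
King squares — c1: available; e1: available; c2: attacked by Na1; d2: available; e2: attacked by Bc4.
Legal moves for Black: Kd2, Ke1, Kc1.
Black is in check but has 3 legal moves → neither.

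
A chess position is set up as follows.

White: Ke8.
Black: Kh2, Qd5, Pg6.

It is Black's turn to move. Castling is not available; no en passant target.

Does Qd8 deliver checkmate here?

no

After Qd8: white king on e8; in check: yes, from the black queen on d8.
White has 2 legal replies: Kxd8, Kf7.
In check but a legal move exists → not checkmate.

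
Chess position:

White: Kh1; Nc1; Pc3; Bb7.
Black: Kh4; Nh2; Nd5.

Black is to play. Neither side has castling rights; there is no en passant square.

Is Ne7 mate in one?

After Ne7: white king on h1; in check: no.
White is not in check, so this cannot be checkmate.

no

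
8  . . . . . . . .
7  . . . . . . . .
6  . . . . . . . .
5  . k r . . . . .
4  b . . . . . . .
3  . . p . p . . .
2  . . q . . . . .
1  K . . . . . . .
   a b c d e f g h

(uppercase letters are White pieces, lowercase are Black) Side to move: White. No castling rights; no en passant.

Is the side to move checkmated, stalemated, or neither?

stalemate

White to move; white king on a1.
In check: no.
King squares — b1: attacked by Qc2; a2: attacked by Qc2; b2: attacked by Qc2.
Legal moves for White: none.
Not in check and no legal moves → stalemate.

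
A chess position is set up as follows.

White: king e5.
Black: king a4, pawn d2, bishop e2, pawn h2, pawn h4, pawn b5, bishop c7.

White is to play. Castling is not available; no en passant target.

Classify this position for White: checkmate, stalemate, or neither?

White to move; white king on e5.
In check: yes, from the black bishop on c7.
Legal moves for White: Kf6, Ke6, Kf5, Kd5, Ke4, Kd4.
White is in check but has 6 legal moves → neither.

neither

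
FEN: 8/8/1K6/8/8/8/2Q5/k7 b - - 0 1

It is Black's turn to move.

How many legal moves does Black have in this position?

0

Black to move; king on a1.
In check: no.
Legal moves: none.
Count: 0.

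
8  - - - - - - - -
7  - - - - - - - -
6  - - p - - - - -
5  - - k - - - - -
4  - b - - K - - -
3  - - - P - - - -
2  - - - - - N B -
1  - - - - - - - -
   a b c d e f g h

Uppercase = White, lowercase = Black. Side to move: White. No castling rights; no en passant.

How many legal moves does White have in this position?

White to move; king on e4.
In check: no.
Legal moves: Kf5, Ke5, Kf4, Kf3, Ke3, Bh3, Bf3, Bh1, Bf1, Ng4, Nh3, Nh1, Nd1, d4+.
Count: 14.

14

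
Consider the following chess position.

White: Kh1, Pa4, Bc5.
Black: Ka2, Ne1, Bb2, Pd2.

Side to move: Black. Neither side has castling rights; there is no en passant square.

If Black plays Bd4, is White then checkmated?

After Bd4: white king on h1; in check: no.
White is not in check, so this cannot be checkmate.

no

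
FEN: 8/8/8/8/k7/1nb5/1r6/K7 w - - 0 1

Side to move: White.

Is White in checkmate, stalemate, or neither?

White to move; white king on a1.
In check: yes, from the black knight on b3.
King squares — b1: attacked by Rb2; a2: attacked by Rb2; b2: attacked by Bc3.
Legal moves for White: none.
In check with no legal moves → checkmate.

checkmate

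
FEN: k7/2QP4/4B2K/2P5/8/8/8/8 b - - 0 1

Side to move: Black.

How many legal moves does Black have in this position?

Black to move; king on a8.
In check: no.
Legal moves: none.
Count: 0.

0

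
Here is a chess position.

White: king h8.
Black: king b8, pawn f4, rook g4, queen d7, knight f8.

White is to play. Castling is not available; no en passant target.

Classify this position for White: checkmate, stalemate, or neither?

White to move; white king on h8.
In check: no.
King squares — g7: attacked by Rg4; h7: attacked by Qd7; g8: attacked by Rg4.
Legal moves for White: none.
Not in check and no legal moves → stalemate.

stalemate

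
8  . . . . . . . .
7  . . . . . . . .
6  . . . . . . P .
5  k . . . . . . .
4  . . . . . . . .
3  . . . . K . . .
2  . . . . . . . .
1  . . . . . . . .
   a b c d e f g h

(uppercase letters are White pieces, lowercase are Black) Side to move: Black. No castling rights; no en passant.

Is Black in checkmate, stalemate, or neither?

Black to move; black king on a5.
In check: no.
Legal moves for Black: Kb6, Ka6, Kb5, Kb4, Ka4.
Black has 5 legal moves and is not in check → neither.

neither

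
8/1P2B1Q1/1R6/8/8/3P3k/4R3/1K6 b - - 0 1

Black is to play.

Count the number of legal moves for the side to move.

0

Black to move; king on h3.
In check: no.
Legal moves: none.
Count: 0.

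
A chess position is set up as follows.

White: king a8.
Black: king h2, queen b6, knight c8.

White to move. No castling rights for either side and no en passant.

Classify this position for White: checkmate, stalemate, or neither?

stalemate

White to move; white king on a8.
In check: no.
King squares — a7: attacked by Qb6; b7: attacked by Qb6; b8: attacked by Qb6.
Legal moves for White: none.
Not in check and no legal moves → stalemate.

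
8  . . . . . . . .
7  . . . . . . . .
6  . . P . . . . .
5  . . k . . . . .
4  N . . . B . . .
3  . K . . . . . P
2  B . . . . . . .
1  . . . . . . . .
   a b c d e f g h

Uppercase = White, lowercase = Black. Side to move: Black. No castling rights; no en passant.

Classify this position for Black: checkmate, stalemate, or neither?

Black to move; black king on c5.
In check: yes, from the white knight on a4.
King squares — b4: attacked by Kb3; c4: attacked by Kb3; d4: available; b5: available; d5: attacked by Be4; b6: attacked by Na4; c6: attacked by Be4; d6: available.
Legal moves for Black: Kd6, Kb5, Kd4.
Black is in check but has 3 legal moves → neither.

neither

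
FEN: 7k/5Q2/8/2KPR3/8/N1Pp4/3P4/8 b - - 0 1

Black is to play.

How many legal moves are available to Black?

0

Black to move; king on h8.
In check: no.
Legal moves: none.
Count: 0.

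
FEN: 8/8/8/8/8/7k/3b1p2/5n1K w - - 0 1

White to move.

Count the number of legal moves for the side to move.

0

White to move; king on h1.
In check: no.
Legal moves: none.
Count: 0.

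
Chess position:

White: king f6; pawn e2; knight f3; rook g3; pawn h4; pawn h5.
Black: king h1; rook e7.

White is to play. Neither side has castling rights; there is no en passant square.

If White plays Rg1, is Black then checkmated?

yes

After Rg1: black king on h1; in check: yes, from the white rook on g1.
King squares — g1: attacked by Nf3; g2: attacked by Rg1; h2: attacked by Nf3.
Black has no legal moves → checkmate.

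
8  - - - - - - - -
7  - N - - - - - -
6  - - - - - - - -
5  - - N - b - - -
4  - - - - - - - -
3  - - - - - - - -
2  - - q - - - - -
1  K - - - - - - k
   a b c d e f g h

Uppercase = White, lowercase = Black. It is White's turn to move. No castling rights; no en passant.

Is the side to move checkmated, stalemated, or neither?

checkmate

White to move; white king on a1.
In check: yes, from the black bishop on e5.
King squares — b1: attacked by Qc2; a2: attacked by Qc2; b2: attacked by Qc2.
Legal moves for White: none.
In check with no legal moves → checkmate.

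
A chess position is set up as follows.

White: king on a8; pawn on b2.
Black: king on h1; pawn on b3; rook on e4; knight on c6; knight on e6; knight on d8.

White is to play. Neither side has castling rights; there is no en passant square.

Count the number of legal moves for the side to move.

White to move; king on a8.
In check: no.
Legal moves: none.
Count: 0.

0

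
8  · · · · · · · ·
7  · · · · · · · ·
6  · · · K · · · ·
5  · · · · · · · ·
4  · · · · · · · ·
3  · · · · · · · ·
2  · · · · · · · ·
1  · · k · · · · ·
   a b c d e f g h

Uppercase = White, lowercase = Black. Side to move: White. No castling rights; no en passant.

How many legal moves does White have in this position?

White to move; king on d6.
In check: no.
Legal moves: Ke7, Kd7, Kc7, Ke6, Kc6, Ke5, Kd5, Kc5.
Count: 8.

8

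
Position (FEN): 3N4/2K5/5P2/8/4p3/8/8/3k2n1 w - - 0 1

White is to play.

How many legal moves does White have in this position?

White to move; king on c7.
In check: no.
Legal moves: Nf7, Nb7, Ne6, Nc6, Kc8, Kb8, Kd7, Kb7, Kd6, Kc6, Kb6, f7.
Count: 12.

12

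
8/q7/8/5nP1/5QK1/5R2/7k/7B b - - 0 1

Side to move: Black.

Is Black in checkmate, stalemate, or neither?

Black to move; black king on h2.
In check: yes, from the white queen on f4.
Legal moves for Black: Kxh1, Kg1, Ng3.
Black is in check but has 3 legal moves → neither.

neither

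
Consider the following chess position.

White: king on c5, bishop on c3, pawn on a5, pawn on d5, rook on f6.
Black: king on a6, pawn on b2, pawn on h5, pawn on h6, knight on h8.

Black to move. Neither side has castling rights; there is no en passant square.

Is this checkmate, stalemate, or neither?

neither

Black to move; black king on a6.
In check: yes, from the white rook on f6.
King squares — a5: attacked by Bc3; b5: attacked by Kc5; b6: attacked by Pa5; a7: available; b7: available.
Legal moves for Black: Kb7, Ka7.
Black is in check but has 2 legal moves → neither.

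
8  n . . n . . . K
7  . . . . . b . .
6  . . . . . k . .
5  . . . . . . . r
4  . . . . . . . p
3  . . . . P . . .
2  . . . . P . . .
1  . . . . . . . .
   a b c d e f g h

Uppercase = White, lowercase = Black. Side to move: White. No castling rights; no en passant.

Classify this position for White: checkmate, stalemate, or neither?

checkmate

White to move; white king on h8.
In check: yes, from the black rook on h5.
King squares — g7: attacked by Kf6; h7: attacked by Rh5; g8: attacked by Bf7.
Legal moves for White: none.
In check with no legal moves → checkmate.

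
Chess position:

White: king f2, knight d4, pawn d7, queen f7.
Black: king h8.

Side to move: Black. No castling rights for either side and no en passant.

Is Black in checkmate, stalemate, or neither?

Black to move; black king on h8.
In check: no.
King squares — g7: attacked by Qf7; h7: attacked by Qf7; g8: attacked by Qf7.
Legal moves for Black: none.
Not in check and no legal moves → stalemate.

stalemate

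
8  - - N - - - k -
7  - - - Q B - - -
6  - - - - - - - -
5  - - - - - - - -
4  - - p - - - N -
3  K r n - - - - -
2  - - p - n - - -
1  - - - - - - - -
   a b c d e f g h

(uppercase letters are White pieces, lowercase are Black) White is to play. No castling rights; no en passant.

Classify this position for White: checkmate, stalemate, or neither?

checkmate

White to move; white king on a3.
In check: yes, from the black rook on b3.
King squares — a2: attacked by Nc3; b2: attacked by Rb3; b3: attacked by Pc4; a4: attacked by Nc3; b4: attacked by Rb3.
Legal moves for White: none.
In check with no legal moves → checkmate.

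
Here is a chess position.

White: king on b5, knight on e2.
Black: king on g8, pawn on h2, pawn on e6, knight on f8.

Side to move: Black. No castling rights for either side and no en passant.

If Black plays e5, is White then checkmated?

no

After e5: white king on b5; in check: no.
White is not in check, so this cannot be checkmate.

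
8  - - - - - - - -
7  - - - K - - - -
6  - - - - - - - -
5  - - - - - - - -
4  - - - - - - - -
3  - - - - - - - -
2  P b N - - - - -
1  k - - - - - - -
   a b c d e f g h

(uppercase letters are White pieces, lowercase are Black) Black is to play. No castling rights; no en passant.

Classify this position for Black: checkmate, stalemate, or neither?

Black to move; black king on a1.
In check: yes, from the white knight on c2.
Legal moves for Black: Kxa2, Kb1.
Black is in check but has 2 legal moves → neither.

neither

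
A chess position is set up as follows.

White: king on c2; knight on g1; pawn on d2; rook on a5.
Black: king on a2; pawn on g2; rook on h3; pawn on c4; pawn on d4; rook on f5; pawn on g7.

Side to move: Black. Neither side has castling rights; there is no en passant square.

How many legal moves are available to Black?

Black to move; king on a2.
In check: yes, from the white rook on a5.
Legal moves: Rxa5, Ra3.
Count: 2.

2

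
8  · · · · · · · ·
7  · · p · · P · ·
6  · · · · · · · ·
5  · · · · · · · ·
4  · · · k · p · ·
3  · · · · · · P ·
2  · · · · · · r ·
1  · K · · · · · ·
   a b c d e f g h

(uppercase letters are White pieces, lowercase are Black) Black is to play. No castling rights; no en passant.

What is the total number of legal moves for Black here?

21

Black to move; king on d4.
In check: no.
Legal moves: Ke5, Kd5, Kc5, Ke4, Kc4, Ke3, Kd3, Kc3, Rxg3, Rh2, Rf2, Re2, Rd2, Rc2, Rb2+, Ra2, Rg1+, fxg3, c6, f3, c5.
Count: 21.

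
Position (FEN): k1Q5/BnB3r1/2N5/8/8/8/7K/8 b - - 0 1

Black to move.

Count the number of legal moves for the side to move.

Black to move; king on a8.
In check: yes, from the white queen on c8.
Legal moves: none.
Count: 0.

0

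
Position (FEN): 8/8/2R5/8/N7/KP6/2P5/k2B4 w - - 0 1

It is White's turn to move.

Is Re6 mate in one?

After Re6: black king on a1; in check: no.
Black is not in check, so this cannot be checkmate.

no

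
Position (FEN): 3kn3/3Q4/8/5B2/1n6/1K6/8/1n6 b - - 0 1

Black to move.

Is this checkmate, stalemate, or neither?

Black to move; black king on d8.
In check: yes, from the white queen on d7.
King squares — c7: attacked by Qd7; d7: attacked by Bf5; e7: attacked by Qd7; c8: attacked by Qd7; e8: own knight.
Legal moves for Black: none.
In check with no legal moves → checkmate.

checkmate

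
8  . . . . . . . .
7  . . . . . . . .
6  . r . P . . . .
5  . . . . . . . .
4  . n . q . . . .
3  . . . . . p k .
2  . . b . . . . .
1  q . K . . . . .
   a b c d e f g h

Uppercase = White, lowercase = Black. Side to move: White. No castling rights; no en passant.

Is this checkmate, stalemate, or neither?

checkmate

White to move; white king on c1.
In check: yes, from the black queen on a1.
King squares — b1: attacked by Qa1; d1: attacked by Qa1; b2: attacked by Qa1; c2: attacked by Nb4; d2: attacked by Qd4.
Legal moves for White: none.
In check with no legal moves → checkmate.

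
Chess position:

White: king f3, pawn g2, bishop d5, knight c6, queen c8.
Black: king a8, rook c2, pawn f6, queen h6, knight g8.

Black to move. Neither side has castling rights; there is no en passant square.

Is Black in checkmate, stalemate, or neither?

checkmate

Black to move; black king on a8.
In check: yes, from the white queen on c8.
King squares — a7: attacked by Nc6; b7: attacked by Qc8; b8: attacked by Nc6.
Legal moves for Black: none.
In check with no legal moves → checkmate.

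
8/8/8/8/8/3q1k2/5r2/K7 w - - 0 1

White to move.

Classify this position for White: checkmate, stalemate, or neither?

White to move; white king on a1.
In check: no.
King squares — b1: attacked by Qd3; a2: attacked by Rf2; b2: attacked by Rf2.
Legal moves for White: none.
Not in check and no legal moves → stalemate.

stalemate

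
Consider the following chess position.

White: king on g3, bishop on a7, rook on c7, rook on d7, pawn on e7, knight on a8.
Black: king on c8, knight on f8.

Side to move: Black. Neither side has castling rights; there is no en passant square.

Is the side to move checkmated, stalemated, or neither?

checkmate

Black to move; black king on c8.
In check: yes, from the white rook on c7.
King squares — b7: attacked by Rc7; c7: attacked by Rd7; d7: attacked by Rc7; b8: attacked by Ba7; d8: attacked by Rd7.
Legal moves for Black: none.
In check with no legal moves → checkmate.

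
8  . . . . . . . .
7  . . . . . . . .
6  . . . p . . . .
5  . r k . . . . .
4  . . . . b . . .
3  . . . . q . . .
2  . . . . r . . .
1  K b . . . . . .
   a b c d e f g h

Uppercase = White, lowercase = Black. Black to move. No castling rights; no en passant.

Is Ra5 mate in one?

yes

After Ra5: white king on a1; in check: yes, from the black rook on a5.
King squares — b1: attacked by Be4; a2: attacked by Bb1; b2: attacked by Re2.
White has no legal moves → checkmate.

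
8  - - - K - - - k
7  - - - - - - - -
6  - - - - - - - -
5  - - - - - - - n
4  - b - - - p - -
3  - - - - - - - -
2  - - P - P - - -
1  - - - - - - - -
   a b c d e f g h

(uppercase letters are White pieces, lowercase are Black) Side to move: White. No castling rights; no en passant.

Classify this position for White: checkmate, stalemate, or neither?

neither

White to move; white king on d8.
In check: no.
Legal moves for White: Ke8, Kc8, Kd7, Kc7, e3, c3, e4, c4.
White has 8 legal moves and is not in check → neither.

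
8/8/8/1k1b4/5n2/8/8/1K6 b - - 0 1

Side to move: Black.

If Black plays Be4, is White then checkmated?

no

After Be4: white king on b1; in check: yes, from the black bishop on e4.
White has 4 legal replies: Kb2, Ka2, Kc1, Ka1.
In check but a legal move exists → not checkmate.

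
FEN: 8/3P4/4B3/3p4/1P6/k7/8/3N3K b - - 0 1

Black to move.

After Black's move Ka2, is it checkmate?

no

After Ka2: white king on h1; in check: no.
White is not in check, so this cannot be checkmate.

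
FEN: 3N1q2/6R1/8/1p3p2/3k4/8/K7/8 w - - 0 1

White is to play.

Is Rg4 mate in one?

no

After Rg4: black king on d4; in check: yes, from the white rook on g4.
Black has 8 legal replies: Ke5, Kd5, Kc5, Ke3, Kd3, Kc3, fxg4, f4.
In check but a legal move exists → not checkmate.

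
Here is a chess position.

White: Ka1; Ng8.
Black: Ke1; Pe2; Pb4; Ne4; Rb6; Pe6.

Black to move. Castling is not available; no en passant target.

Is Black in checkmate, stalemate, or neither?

Black to move; black king on e1.
In check: no.
Legal moves for Black include: Rb8, Rb7, Rd6, Rc6, Ra6+, Rb5, Nf6, Nd6, Ng5, Nc5, Ng3, Nc3, Nf2, Nd2, Kf2, Kd2, Kf1, Kd1, ... (list truncated; more exist).
Black has legal moves and is not in check → neither.

neither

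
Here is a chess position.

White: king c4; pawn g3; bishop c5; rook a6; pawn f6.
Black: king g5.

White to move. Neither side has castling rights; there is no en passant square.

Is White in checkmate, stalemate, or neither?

White to move; white king on c4.
In check: no.
Legal moves for White include: Ra8, Ra7, Re6, Rd6, Rc6, Rb6, Ra5, Ra4, Ra3, Ra2, Ra1, Bf8, Be7, Ba7, Bd6, Bb6, Bd4, Bb4, ... (list truncated; more exist).
White has legal moves and is not in check → neither.

neither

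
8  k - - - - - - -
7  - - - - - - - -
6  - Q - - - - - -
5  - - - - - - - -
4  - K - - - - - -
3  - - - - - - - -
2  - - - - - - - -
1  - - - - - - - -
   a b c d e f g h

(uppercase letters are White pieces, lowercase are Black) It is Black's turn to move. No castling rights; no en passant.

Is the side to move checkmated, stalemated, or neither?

stalemate

Black to move; black king on a8.
In check: no.
King squares — a7: attacked by Qb6; b7: attacked by Qb6; b8: attacked by Qb6.
Legal moves for Black: none.
Not in check and no legal moves → stalemate.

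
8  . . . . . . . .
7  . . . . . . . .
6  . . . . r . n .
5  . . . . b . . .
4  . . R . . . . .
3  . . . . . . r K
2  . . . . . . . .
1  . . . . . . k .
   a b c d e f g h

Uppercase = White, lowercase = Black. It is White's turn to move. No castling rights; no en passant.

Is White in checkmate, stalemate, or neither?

White to move; white king on h3.
In check: yes, from the black rook on g3.
King squares — g2: attacked by Kg1; h2: attacked by Kg1; g3: attacked by Be5; g4: attacked by Rg3; h4: attacked by Ng6.
Legal moves for White: none.
In check with no legal moves → checkmate.

checkmate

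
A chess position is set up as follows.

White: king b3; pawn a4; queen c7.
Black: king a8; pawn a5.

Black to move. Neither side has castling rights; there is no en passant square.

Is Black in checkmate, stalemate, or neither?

stalemate

Black to move; black king on a8.
In check: no.
King squares — a7: attacked by Qc7; b7: attacked by Qc7; b8: attacked by Qc7.
Legal moves for Black: none.
Not in check and no legal moves → stalemate.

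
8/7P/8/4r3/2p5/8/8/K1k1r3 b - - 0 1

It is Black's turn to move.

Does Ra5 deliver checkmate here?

After Ra5: white king on a1; in check: yes, from the black rook on a5.
King squares — b1: attacked by Kc1; a2: attacked by Ra5; b2: attacked by Kc1.
White has no legal moves → checkmate.

yes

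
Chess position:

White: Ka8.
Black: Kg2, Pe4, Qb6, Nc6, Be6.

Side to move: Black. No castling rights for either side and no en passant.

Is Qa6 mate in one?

After Qa6: white king on a8; in check: yes, from the black queen on a6.
King squares — a7: attacked by Qa6; b7: attacked by Qa6; b8: attacked by Nc6.
White has no legal moves → checkmate.

yes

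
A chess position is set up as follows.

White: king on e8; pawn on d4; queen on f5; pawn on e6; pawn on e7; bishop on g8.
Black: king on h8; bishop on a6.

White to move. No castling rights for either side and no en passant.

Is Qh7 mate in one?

After Qh7: black king on h8; in check: yes, from the white queen on h7.
King squares — g7: attacked by Qh7; h7: attacked by Bg8; g8: attacked by Qh7.
Black has no legal moves → checkmate.

yes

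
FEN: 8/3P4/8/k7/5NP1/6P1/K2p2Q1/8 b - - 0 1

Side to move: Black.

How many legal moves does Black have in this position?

Black to move; king on a5.
In check: no.
Legal moves: Kb6, Ka6, Kb5, Kb4, Ka4, d1=Q, d1=R, d1=B, d1=N.
Count: 9.

9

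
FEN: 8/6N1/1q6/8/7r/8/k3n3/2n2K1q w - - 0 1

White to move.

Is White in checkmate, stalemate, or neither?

checkmate

White to move; white king on f1.
In check: yes, from the black queen on h1.
King squares — e1: attacked by Qh1; g1: attacked by Qh1; e2: attacked by Nc1; f2: attacked by Qb6; g2: attacked by Qh1.
Legal moves for White: none.
In check with no legal moves → checkmate.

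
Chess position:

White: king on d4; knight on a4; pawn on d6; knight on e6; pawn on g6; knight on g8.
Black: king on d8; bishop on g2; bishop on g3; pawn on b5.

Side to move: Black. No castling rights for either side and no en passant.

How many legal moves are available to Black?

3

Black to move; king on d8.
In check: yes, from the white knight on e6.
Legal moves: Ke8, Kc8, Kd7.
Count: 3.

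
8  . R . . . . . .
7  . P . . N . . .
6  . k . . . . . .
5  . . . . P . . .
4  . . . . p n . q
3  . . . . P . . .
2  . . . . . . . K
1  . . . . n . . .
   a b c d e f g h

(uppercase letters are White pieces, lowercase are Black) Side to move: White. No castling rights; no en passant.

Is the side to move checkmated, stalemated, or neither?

neither

White to move; white king on h2.
In check: yes, from the black queen on h4.
Legal moves for White: Kg1.
White is in check but has 1 legal move → neither.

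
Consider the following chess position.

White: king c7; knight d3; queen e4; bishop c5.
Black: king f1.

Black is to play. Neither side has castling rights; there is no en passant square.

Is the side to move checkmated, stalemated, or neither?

stalemate

Black to move; black king on f1.
In check: no.
King squares — e1: attacked by Nd3; g1: attacked by Bc5; e2: attacked by Qe4; f2: attacked by Nd3; g2: attacked by Qe4.
Legal moves for Black: none.
Not in check and no legal moves → stalemate.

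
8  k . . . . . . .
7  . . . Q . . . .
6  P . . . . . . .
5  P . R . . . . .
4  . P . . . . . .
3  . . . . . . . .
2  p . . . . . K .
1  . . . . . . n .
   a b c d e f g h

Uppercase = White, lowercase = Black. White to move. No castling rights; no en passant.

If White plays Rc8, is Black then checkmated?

yes

After Rc8: black king on a8; in check: yes, from the white rook on c8.
King squares — a7: attacked by Qd7; b7: attacked by Pa6; b8: attacked by Rc8.
Black has no legal moves → checkmate.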